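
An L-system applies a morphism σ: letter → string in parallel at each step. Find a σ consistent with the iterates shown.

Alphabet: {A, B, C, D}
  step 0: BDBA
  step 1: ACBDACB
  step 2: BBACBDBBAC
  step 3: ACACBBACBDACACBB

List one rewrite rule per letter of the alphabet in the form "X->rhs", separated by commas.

A->B, B->AC, C->B, D->BD

  step 2 ⇒ step 3: BBACBDBBAC ⇒ AC·AC·B·B·AC·BD·AC·AC·B·B
    A ↦ B
    B ↦ AC
    C ↦ B
    D ↦ BD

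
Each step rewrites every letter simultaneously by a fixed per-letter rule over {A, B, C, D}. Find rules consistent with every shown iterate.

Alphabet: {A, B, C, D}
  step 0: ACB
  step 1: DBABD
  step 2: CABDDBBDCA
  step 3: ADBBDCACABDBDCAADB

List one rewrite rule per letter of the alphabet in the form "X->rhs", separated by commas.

  step 2 ⇒ step 3: CABDDBBDCA ⇒ A·DB·BD·CA·CA·BD·BD·CA·A·DB
    A ↦ DB
    B ↦ BD
    C ↦ A
    D ↦ CA

A->DB, B->BD, C->A, D->CA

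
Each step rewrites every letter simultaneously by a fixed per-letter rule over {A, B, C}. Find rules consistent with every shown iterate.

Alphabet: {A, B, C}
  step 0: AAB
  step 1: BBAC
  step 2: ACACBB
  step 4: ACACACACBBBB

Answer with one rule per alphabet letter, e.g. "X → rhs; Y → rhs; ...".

A->B, B->AC, C->B

  step 1 ⇒ step 2: BBAC ⇒ AC·AC·B·B
    A ↦ B
    B ↦ AC
    C ↦ B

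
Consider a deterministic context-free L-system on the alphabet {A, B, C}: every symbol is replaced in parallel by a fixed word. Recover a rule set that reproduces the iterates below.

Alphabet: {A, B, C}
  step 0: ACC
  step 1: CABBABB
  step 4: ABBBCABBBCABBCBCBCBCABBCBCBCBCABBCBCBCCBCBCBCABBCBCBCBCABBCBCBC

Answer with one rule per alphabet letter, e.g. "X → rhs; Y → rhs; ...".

A->C, B->BC, C->ABB

  step 0 ⇒ step 1: ACC ⇒ C·ABB·ABB
    A ↦ C
    C ↦ ABB
    B ↦ BC  (constrained at step 1)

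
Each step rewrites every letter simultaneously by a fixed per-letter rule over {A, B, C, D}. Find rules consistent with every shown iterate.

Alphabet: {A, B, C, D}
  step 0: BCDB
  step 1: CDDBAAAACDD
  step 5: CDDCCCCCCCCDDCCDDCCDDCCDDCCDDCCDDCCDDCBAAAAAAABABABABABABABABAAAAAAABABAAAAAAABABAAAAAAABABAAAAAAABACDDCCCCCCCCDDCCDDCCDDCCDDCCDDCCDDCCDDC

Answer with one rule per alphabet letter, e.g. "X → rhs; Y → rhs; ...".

A->C, B->CDD, C->BA, D->AAA

  step 0 ⇒ step 1: BCDB ⇒ CDD·BA·AAA·CDD
    B ↦ CDD
    C ↦ BA
    D ↦ AAA
    A ↦ C  (constrained at step 1)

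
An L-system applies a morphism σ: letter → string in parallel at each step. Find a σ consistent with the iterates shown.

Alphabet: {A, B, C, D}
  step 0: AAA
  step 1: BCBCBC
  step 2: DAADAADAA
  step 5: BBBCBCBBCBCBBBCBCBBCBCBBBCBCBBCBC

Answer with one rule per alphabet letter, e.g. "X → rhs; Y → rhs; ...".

A->BC, B->D, C->AA, D->B

  step 1 ⇒ step 2: BCBCBC ⇒ D·AA·D·AA·D·AA
    B ↦ D
    C ↦ AA
  step 0 ⇒ step 1: AAA ⇒ BC·BC·BC
    A ↦ BC
    D ↦ B  (constrained at step 2)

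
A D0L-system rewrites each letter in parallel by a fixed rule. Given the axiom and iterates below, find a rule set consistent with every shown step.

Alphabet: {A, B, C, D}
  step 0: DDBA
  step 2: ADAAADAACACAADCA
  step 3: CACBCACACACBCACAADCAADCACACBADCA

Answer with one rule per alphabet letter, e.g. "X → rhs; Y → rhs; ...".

A->CA, B->AA, C->AD, D->CB

  step 2 ⇒ step 3: ADAAADAACACAADCA ⇒ CA·CB·CA·CA·CA·CB·CA·CA·AD·CA·AD·CA·CA·CB·AD·CA
    A ↦ CA
    C ↦ AD
    D ↦ CB
    B ↦ AA  (constrained at step 0)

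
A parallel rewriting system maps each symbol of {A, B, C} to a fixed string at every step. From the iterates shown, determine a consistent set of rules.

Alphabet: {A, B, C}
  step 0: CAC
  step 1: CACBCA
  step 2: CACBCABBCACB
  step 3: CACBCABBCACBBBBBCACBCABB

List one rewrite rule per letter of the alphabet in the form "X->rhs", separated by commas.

A->CB, B->BB, C->CA

  step 2 ⇒ step 3: CACBCABBCACB ⇒ CA·CB·CA·BB·CA·CB·BB·BB·CA·CB·CA·BB
    A ↦ CB
    B ↦ BB
    C ↦ CA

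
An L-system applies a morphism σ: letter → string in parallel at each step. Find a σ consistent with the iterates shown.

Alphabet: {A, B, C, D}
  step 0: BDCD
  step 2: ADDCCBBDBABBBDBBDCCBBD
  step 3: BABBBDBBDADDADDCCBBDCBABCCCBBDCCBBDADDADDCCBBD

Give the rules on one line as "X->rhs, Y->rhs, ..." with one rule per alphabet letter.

  step 2 ⇒ step 3: ADDCCBBDBABBBDBBDCCBBD ⇒ BAB·BBD·BBD·ADD·ADD·C·C·BBD·C·BAB·C·C·C·BBD·C·C·BBD·ADD·ADD·C·C·BBD
    A ↦ BAB
    B ↦ C
    C ↦ ADD
    D ↦ BBD

A->BAB, B->C, C->ADD, D->BBD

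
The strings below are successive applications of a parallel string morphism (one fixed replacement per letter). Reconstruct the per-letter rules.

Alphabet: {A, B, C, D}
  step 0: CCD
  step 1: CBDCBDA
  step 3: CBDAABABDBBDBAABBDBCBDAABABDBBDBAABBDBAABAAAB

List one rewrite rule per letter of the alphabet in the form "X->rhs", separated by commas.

A->BDB, B->AAB, C->CBD, D->A

  step 0 ⇒ step 1: CCD ⇒ CBD·CBD·A
    C ↦ CBD
    D ↦ A
    A ↦ BDB  (constrained at step 1)
    B ↦ AAB  (constrained at step 1)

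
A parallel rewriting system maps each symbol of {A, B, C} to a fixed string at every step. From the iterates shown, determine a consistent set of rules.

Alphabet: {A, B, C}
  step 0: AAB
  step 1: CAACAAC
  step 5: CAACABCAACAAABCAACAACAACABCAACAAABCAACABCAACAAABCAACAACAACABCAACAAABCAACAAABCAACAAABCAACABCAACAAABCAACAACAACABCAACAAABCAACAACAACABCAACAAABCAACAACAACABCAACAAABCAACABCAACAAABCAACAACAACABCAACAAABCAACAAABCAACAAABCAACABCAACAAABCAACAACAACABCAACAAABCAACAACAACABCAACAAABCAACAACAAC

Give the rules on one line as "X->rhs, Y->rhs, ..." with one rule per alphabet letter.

  step 0 ⇒ step 1: AAB ⇒ CAA·CAA·C
    A ↦ CAA
    B ↦ C
    C ↦ AB  (constrained at step 1)

A->CAA, B->C, C->AB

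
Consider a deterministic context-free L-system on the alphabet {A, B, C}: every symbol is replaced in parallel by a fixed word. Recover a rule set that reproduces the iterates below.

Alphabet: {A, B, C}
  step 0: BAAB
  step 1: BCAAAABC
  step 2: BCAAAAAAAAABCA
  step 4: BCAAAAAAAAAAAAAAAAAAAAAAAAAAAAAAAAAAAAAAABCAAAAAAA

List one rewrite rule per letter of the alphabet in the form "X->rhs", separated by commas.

  step 1 ⇒ step 2: BCAAAABC ⇒ BC·A·AA·AA·AA·AA·BC·A
    A ↦ AA
    B ↦ BC
    C ↦ A

A->AA, B->BC, C->A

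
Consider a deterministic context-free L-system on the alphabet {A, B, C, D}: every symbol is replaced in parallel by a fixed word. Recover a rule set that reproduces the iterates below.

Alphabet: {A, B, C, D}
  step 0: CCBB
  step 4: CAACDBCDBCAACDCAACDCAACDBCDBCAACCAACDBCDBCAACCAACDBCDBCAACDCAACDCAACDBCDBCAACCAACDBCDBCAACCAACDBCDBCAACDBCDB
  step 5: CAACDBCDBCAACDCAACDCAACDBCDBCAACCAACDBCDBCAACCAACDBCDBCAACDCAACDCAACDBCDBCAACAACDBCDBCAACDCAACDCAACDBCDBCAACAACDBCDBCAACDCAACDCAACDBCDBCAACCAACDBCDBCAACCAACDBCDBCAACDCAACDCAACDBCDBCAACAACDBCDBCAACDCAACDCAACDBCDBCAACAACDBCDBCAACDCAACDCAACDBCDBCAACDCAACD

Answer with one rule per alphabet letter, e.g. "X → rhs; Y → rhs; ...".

A->CDB, B->D, C->CAA, D->C

  step 4 ⇒ step 5: CAACDBCDBCAACDCAACDCAACDBCDBCAACCAACDBCDBCAACCAACDBCDBCAACDCAACDCAACDBCDBCAACCAACDBCDBCAACCAACDBCDBCAACDBCDB ⇒ CAA·CDB·CDB·CAA·C·D·CAA·C·D·CAA·CDB·CDB·CAA·C·CAA·CDB·CDB·CAA·C·CAA·CDB·CDB·CAA·C·D·CAA·C·D·CAA·CDB·CDB·CAA·CAA·CDB·CDB·CAA·C·D·CAA·C·D·CAA·CDB·CDB·CAA·CAA·CDB·CDB·CAA·C·D·CAA·C·D·CAA·CDB·CDB·CAA·C·CAA·CDB·CDB·CAA·C·CAA·CDB·CDB·CAA·C·D·CAA·C·D·CAA·CDB·CDB·CAA·CAA·CDB·CDB·CAA·C·D·CAA·C·D·CAA·CDB·CDB·CAA·CAA·CDB·CDB·CAA·C·D·CAA·C·D·CAA·CDB·CDB·CAA·C·D·CAA·C·D
    A ↦ CDB
    B ↦ D
    C ↦ CAA
    D ↦ C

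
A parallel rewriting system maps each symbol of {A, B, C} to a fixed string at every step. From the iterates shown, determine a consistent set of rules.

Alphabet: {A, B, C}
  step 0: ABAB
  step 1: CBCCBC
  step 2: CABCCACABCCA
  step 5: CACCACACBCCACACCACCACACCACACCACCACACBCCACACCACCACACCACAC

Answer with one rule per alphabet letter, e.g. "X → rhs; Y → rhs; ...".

  step 1 ⇒ step 2: CBCCBC ⇒ CA·BC·CA·CA·BC·CA
    B ↦ BC
    C ↦ CA
  step 0 ⇒ step 1: ABAB ⇒ C·BC·C·BC
    A ↦ C

A->C, B->BC, C->CA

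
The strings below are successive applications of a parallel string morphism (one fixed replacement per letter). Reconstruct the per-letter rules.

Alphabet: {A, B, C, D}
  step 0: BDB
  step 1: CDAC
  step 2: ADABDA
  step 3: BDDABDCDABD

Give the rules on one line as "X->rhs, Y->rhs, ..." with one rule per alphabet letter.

  step 2 ⇒ step 3: ADABDA ⇒ BD·DA·BD·C·DA·BD
    A ↦ BD
    B ↦ C
    D ↦ DA
  step 1 ⇒ step 2: CDAC ⇒ A·DA·BD·A
    C ↦ A

A->BD, B->C, C->A, D->DA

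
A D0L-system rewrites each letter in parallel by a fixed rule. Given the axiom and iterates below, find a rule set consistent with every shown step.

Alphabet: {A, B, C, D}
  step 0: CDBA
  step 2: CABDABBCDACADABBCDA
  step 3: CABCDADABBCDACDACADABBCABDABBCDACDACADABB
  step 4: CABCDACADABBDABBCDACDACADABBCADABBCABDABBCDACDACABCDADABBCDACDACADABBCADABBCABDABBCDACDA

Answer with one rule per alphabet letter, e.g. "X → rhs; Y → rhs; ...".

A->B, B->CDA, C->CA, D->DAB

  step 3 ⇒ step 4: CABCDADABBCDACDACADABBCABDABBCDACDACADABB ⇒ CA·B·CDA·CA·DAB·B·DAB·B·CDA·CDA·CA·DAB·B·CA·DAB·B·CA·B·DAB·B·CDA·CDA·CA·B·CDA·DAB·B·CDA·CDA·CA·DAB·B·CA·DAB·B·CA·B·DAB·B·CDA·CDA
    A ↦ B
    B ↦ CDA
    C ↦ CA
    D ↦ DAB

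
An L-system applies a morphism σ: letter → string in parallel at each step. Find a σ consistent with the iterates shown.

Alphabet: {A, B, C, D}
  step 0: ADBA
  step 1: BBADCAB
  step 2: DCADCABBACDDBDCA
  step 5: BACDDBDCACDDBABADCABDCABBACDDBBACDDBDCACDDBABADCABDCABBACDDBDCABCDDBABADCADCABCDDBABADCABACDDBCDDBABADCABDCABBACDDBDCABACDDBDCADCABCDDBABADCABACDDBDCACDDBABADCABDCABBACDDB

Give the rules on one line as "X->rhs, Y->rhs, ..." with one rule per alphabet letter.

A->B, B->DCA, C->CDD, D->BA

  step 1 ⇒ step 2: BBADCAB ⇒ DCA·DCA·B·BA·CDD·B·DCA
    A ↦ B
    B ↦ DCA
    C ↦ CDD
    D ↦ BA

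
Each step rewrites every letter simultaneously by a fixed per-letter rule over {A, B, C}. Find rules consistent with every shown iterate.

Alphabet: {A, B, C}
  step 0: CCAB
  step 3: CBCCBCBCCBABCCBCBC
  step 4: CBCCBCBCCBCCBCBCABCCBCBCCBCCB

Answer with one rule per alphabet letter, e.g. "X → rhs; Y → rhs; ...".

A->AB, B->C, C->CB

  step 3 ⇒ step 4: CBCCBCBCCBABCCBCBC ⇒ CB·C·CB·CB·C·CB·C·CB·CB·C·AB·C·CB·CB·C·CB·C·CB
    A ↦ AB
    B ↦ C
    C ↦ CB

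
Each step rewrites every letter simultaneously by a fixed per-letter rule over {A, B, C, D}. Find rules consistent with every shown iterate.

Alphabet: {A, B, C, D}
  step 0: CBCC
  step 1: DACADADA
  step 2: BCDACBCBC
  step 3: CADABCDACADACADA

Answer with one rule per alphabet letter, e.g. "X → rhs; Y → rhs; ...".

A->C, B->CA, C->DA, D->B

  step 2 ⇒ step 3: BCDACBCBC ⇒ CA·DA·B·C·DA·CA·DA·CA·DA
    A ↦ C
    B ↦ CA
    C ↦ DA
    D ↦ B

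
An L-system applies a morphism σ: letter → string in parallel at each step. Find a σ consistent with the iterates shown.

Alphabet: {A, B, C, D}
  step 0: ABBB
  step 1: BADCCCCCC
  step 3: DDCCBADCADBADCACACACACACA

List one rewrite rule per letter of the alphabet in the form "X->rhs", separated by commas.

  step 0 ⇒ step 1: ABBB ⇒ BAD·CC·CC·CC
    A ↦ BAD
    B ↦ CC
    C ↦ D  (constrained at step 1)
    D ↦ CA  (constrained at step 1)

A->BAD, B->CC, C->D, D->CA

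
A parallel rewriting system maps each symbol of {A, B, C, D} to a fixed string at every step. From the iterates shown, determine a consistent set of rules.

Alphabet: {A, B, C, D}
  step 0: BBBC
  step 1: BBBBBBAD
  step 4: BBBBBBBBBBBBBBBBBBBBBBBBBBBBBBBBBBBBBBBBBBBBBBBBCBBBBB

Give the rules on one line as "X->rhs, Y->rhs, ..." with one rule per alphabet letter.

A->C, B->BB, C->AD, D->B

  step 0 ⇒ step 1: BBBC ⇒ BB·BB·BB·AD
    B ↦ BB
    C ↦ AD
    A ↦ C  (constrained at step 1)
    D ↦ B  (constrained at step 1)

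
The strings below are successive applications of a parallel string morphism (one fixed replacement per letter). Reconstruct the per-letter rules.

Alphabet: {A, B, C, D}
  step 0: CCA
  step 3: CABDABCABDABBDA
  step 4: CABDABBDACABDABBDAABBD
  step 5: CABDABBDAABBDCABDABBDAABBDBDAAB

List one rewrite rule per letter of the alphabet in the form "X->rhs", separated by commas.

  step 4 ⇒ step 5: CABDABBDACABDABBDAABBD ⇒ CA·BD·A·B·BD·A·A·B·BD·CA·BD·A·B·BD·A·A·B·BD·BD·A·A·B
    A ↦ BD
    B ↦ A
    C ↦ CA
    D ↦ B

A->BD, B->A, C->CA, D->B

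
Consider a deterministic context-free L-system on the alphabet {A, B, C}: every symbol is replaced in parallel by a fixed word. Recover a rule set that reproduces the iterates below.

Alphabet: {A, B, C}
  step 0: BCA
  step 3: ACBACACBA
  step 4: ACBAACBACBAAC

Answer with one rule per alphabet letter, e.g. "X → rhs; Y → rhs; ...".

A->AC, B->A, C->B

  step 3 ⇒ step 4: ACBACACBA ⇒ AC·B·A·AC·B·AC·B·A·AC
    A ↦ AC
    B ↦ A
    C ↦ B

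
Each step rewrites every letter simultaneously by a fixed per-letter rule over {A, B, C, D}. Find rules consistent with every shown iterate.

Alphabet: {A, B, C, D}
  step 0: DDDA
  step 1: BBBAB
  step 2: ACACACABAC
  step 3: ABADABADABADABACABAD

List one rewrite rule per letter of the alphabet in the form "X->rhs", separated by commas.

  step 2 ⇒ step 3: ACACACABAC ⇒ AB·AD·AB·AD·AB·AD·AB·AC·AB·AD
    A ↦ AB
    B ↦ AC
    C ↦ AD
  step 0 ⇒ step 1: DDDA ⇒ B·B·B·AB
    D ↦ B

A->AB, B->AC, C->AD, D->B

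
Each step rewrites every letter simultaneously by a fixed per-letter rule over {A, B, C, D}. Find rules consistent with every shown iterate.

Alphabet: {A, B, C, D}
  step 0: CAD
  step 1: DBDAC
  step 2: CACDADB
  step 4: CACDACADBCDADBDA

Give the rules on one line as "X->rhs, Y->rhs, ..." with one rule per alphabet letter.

A->DA, B->A, C->DB, D->C

  step 1 ⇒ step 2: DBDAC ⇒ C·A·C·DA·DB
    A ↦ DA
    B ↦ A
    C ↦ DB
    D ↦ C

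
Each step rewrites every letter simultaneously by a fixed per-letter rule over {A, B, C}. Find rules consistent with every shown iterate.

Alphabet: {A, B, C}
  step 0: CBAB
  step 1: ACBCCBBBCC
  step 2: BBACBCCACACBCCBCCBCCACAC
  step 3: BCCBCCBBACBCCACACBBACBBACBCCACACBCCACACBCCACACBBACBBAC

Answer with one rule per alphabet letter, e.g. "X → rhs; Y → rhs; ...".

  step 2 ⇒ step 3: BBACBCCACACBCCBCCBCCACAC ⇒ BCC·BCC·BB·AC·BCC·AC·AC·BB·AC·BB·AC·BCC·AC·AC·BCC·AC·AC·BCC·AC·AC·BB·AC·BB·AC
    A ↦ BB
    B ↦ BCC
    C ↦ AC

A->BB, B->BCC, C->AC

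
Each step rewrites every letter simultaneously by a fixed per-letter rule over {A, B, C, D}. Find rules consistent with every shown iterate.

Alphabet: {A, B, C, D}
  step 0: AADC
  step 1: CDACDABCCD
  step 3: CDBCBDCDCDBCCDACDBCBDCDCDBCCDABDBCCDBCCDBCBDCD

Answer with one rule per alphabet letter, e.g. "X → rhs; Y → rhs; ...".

A->CDA, B->BD, C->CD, D->BC

  step 0 ⇒ step 1: AADC ⇒ CDA·CDA·BC·CD
    A ↦ CDA
    C ↦ CD
    D ↦ BC
    B ↦ BD  (constrained at step 1)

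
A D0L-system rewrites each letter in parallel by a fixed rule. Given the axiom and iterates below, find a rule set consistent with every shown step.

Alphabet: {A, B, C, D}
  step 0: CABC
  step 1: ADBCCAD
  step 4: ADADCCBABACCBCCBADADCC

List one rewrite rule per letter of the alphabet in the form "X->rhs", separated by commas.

  step 0 ⇒ step 1: CABC ⇒ AD·B·CC·AD
    A ↦ B
    B ↦ CC
    C ↦ AD
    D ↦ A  (constrained at step 1)

A->B, B->CC, C->AD, D->A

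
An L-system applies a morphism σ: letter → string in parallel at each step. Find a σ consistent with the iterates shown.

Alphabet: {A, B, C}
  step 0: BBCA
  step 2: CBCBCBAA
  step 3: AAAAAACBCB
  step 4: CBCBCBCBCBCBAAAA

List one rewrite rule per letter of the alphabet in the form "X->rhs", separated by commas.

A->CB, B->A, C->A

  step 3 ⇒ step 4: AAAAAACBCB ⇒ CB·CB·CB·CB·CB·CB·A·A·A·A
    A ↦ CB
    B ↦ A
    C ↦ A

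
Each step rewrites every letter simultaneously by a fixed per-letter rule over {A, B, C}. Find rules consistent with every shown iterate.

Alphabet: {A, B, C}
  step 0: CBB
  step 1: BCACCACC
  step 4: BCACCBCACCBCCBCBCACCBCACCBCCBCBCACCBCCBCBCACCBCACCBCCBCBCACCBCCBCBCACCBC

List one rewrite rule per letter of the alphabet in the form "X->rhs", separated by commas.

A->C, B->ACC, C->BC

  step 0 ⇒ step 1: CBB ⇒ BC·ACC·ACC
    B ↦ ACC
    C ↦ BC
    A ↦ C  (constrained at step 1)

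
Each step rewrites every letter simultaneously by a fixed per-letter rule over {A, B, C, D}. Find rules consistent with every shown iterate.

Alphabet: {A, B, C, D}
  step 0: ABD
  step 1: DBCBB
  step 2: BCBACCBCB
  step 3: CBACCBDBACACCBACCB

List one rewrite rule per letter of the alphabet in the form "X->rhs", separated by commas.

  step 2 ⇒ step 3: BCBACCBCB ⇒ CB·AC·CB·DB·AC·AC·CB·AC·CB
    A ↦ DB
    B ↦ CB
    C ↦ AC
  step 0 ⇒ step 1: ABD ⇒ DB·CB·B
    D ↦ B

A->DB, B->CB, C->AC, D->B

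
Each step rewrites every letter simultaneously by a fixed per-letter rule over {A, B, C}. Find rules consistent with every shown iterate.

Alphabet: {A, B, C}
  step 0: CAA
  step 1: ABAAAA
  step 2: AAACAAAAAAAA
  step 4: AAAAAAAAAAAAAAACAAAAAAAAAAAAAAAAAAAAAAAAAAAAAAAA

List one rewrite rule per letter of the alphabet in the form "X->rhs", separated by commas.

A->AA, B->AC, C->AB

  step 1 ⇒ step 2: ABAAAA ⇒ AA·AC·AA·AA·AA·AA
    A ↦ AA
    B ↦ AC
  step 0 ⇒ step 1: CAA ⇒ AB·AA·AA
    C ↦ AB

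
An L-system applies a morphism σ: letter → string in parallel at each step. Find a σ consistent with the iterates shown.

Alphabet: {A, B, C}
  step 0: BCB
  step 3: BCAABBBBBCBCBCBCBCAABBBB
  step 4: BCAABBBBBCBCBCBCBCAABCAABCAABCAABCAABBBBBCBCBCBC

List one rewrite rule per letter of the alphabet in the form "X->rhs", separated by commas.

A->BB, B->BC, C->AA

  step 3 ⇒ step 4: BCAABBBBBCBCBCBCBCAABBBB ⇒ BC·AA·BB·BB·BC·BC·BC·BC·BC·AA·BC·AA·BC·AA·BC·AA·BC·AA·BB·BB·BC·BC·BC·BC
    A ↦ BB
    B ↦ BC
    C ↦ AA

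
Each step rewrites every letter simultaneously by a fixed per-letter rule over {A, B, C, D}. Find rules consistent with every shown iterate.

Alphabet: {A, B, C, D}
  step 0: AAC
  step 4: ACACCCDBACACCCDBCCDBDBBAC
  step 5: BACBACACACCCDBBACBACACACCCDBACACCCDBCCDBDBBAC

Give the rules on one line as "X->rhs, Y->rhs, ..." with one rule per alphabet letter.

  step 4 ⇒ step 5: ACACCCDBACACCCDBCCDBDBBAC ⇒ B·AC·B·AC·AC·AC·CC·DB·B·AC·B·AC·AC·AC·CC·DB·AC·AC·CC·DB·CC·DB·DB·B·AC
    A ↦ B
    B ↦ DB
    C ↦ AC
    D ↦ CC

A->B, B->DB, C->AC, D->CC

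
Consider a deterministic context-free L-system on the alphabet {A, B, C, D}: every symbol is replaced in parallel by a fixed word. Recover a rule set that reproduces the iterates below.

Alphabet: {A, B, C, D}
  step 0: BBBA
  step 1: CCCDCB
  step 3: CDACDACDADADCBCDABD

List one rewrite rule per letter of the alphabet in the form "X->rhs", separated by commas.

  step 0 ⇒ step 1: BBBA ⇒ C·C·C·DCB
    A ↦ DCB
    B ↦ C
    C ↦ BD  (constrained at step 1)
    D ↦ DA  (constrained at step 1)

A->DCB, B->C, C->BD, D->DA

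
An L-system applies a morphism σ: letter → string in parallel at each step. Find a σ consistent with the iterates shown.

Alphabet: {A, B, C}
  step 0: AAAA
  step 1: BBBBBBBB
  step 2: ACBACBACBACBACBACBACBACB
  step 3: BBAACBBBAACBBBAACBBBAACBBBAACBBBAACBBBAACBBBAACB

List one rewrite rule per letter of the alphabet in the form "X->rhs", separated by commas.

  step 2 ⇒ step 3: ACBACBACBACBACBACBACBACB ⇒ BB·A·ACB·BB·A·ACB·BB·A·ACB·BB·A·ACB·BB·A·ACB·BB·A·ACB·BB·A·ACB·BB·A·ACB
    A ↦ BB
    B ↦ ACB
    C ↦ A

A->BB, B->ACB, C->A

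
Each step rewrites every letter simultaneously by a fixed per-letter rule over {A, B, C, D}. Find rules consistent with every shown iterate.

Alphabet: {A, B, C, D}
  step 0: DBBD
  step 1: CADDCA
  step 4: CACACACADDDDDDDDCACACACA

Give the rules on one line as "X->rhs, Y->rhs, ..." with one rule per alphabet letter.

  step 0 ⇒ step 1: DBBD ⇒ CA·D·D·CA
    B ↦ D
    D ↦ CA
    A ↦ BB  (constrained at step 1)
    C ↦ BB  (constrained at step 1)

A->BB, B->D, C->BB, D->CA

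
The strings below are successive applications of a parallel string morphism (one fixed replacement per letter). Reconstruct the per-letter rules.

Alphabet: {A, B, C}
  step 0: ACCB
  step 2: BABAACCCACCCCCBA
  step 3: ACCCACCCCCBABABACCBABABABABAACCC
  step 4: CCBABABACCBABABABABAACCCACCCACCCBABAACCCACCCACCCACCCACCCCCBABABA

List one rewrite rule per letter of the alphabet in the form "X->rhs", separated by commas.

A->CC, B->AC, C->BA

  step 3 ⇒ step 4: ACCCACCCCCBABABACCBABABABABAACCC ⇒ CC·BA·BA·BA·CC·BA·BA·BA·BA·BA·AC·CC·AC·CC·AC·CC·BA·BA·AC·CC·AC·CC·AC·CC·AC·CC·AC·CC·CC·BA·BA·BA
    A ↦ CC
    B ↦ AC
    C ↦ BA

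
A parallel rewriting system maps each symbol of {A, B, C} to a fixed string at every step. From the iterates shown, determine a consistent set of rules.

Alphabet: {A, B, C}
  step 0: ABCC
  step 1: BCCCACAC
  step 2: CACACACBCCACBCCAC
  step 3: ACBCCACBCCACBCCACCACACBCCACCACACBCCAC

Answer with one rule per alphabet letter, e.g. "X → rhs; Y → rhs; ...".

  step 2 ⇒ step 3: CACACACBCCACBCCAC ⇒ AC·BCC·AC·BCC·AC·BCC·AC·C·AC·AC·BCC·AC·C·AC·AC·BCC·AC
    A ↦ BCC
    B ↦ C
    C ↦ AC

A->BCC, B->C, C->AC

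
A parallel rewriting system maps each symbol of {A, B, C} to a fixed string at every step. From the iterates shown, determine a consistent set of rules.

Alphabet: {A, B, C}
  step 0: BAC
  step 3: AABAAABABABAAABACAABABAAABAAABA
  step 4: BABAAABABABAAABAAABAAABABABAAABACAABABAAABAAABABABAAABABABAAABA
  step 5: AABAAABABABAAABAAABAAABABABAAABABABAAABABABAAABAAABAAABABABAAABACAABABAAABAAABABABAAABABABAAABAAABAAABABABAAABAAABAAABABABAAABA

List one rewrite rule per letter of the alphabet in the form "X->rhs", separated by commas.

  step 4 ⇒ step 5: BABAAABABABAAABAAABAAABABABAAABACAABABAAABAAABABABAAABABABAAABA ⇒ AA·BA·AA·BA·BA·BA·AA·BA·AA·BA·AA·BA·BA·BA·AA·BA·BA·BA·AA·BA·BA·BA·AA·BA·AA·BA·AA·BA·BA·BA·AA·BA·CAA·BA·BA·AA·BA·AA·BA·BA·BA·AA·BA·BA·BA·AA·BA·AA·BA·AA·BA·BA·BA·AA·BA·AA·BA·AA·BA·BA·BA·AA·BA
    A ↦ BA
    B ↦ AA
    C ↦ CAA

A->BA, B->AA, C->CAA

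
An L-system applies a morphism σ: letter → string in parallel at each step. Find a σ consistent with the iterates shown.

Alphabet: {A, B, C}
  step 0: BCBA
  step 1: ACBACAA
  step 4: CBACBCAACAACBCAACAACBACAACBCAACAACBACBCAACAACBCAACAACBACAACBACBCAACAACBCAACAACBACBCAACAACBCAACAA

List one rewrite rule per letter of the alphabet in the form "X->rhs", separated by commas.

  step 0 ⇒ step 1: BCBA ⇒ A·CB·A·CAA
    A ↦ CAA
    B ↦ A
    C ↦ CB

A->CAA, B->A, C->CB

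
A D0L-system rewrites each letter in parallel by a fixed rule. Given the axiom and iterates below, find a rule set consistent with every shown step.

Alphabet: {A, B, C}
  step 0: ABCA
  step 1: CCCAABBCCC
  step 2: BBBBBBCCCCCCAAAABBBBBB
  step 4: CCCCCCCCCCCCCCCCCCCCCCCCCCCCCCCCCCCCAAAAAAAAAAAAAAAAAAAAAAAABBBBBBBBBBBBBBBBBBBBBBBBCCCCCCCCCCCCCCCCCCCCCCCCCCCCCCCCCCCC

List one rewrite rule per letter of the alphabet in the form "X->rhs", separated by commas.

  step 1 ⇒ step 2: CCCAABBCCC ⇒ BB·BB·BB·CCC·CCC·AA·AA·BB·BB·BB
    A ↦ CCC
    B ↦ AA
    C ↦ BB

A->CCC, B->AA, C->BB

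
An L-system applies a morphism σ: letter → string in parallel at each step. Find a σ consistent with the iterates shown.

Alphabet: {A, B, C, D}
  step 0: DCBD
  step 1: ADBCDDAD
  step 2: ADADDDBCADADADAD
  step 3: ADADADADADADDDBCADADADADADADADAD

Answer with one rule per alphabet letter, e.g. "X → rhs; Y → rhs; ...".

  step 2 ⇒ step 3: ADADDDBCADADADAD ⇒ AD·AD·AD·AD·AD·AD·DD·BC·AD·AD·AD·AD·AD·AD·AD·AD
    A ↦ AD
    B ↦ DD
    C ↦ BC
    D ↦ AD

A->AD, B->DD, C->BC, D->AD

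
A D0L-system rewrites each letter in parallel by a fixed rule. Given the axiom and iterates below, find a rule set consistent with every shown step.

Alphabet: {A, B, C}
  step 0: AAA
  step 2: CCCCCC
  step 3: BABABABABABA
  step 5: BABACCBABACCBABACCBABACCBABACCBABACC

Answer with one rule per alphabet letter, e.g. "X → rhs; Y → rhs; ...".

A->B, B->CC, C->BA

  step 2 ⇒ step 3: CCCCCC ⇒ BA·BA·BA·BA·BA·BA
    C ↦ BA
    A ↦ B  (constrained at step 0)
    B ↦ CC  (constrained at step 3)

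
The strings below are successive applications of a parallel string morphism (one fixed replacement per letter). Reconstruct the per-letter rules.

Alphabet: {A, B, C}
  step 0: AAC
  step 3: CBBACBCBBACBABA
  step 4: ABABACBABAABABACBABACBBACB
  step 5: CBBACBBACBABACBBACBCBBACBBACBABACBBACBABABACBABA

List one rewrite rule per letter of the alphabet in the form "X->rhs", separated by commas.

  step 4 ⇒ step 5: ABABACBABAABABACBABACBBACB ⇒ CB·BA·CB·BA·CB·A·BA·CB·BA·CB·CB·BA·CB·BA·CB·A·BA·CB·BA·CB·A·BA·BA·CB·A·BA
    A ↦ CB
    B ↦ BA
    C ↦ A

A->CB, B->BA, C->A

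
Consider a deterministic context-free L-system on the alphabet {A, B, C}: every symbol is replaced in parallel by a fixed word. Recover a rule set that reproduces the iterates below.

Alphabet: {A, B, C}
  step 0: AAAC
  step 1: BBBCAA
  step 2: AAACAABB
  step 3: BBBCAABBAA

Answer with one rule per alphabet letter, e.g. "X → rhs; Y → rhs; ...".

A->B, B->A, C->CAA

  step 2 ⇒ step 3: AAACAABB ⇒ B·B·B·CAA·B·B·A·A
    A ↦ B
    B ↦ A
    C ↦ CAA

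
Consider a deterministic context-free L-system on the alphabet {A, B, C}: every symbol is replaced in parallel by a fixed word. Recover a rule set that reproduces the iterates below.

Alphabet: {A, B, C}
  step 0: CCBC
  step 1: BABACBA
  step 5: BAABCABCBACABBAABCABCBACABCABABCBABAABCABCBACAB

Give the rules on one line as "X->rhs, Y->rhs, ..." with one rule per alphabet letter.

A->AB, B->C, C->BA

  step 0 ⇒ step 1: CCBC ⇒ BA·BA·C·BA
    B ↦ C
    C ↦ BA
    A ↦ AB  (constrained at step 1)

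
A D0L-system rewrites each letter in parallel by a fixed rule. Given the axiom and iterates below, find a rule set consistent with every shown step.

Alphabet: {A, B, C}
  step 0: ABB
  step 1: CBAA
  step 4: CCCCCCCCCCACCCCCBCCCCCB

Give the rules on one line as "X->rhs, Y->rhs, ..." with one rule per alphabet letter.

A->CB, B->A, C->CC

  step 0 ⇒ step 1: ABB ⇒ CB·A·A
    A ↦ CB
    B ↦ A
    C ↦ CC  (constrained at step 1)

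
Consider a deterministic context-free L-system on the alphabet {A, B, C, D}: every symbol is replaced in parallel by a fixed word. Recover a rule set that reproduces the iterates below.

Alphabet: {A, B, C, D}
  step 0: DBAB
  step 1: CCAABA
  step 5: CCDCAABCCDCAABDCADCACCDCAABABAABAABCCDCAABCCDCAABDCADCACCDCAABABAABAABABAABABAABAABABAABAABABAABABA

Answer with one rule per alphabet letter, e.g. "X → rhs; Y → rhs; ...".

A->AB, B->A, C->DCA, D->CC

  step 0 ⇒ step 1: DBAB ⇒ CC·A·AB·A
    A ↦ AB
    B ↦ A
    D ↦ CC
    C ↦ DCA  (constrained at step 1)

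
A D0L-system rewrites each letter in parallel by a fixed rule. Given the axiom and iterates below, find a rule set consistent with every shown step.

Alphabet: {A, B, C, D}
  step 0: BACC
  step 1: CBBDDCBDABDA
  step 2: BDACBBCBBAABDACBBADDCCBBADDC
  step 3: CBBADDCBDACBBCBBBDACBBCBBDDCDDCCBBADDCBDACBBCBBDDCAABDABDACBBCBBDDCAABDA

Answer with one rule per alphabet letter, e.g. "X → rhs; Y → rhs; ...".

A->DDC, B->CBB, C->BDA, D->A

  step 2 ⇒ step 3: BDACBBCBBAABDACBBADDCCBBADDC ⇒ CBB·A·DDC·BDA·CBB·CBB·BDA·CBB·CBB·DDC·DDC·CBB·A·DDC·BDA·CBB·CBB·DDC·A·A·BDA·BDA·CBB·CBB·DDC·A·A·BDA
    A ↦ DDC
    B ↦ CBB
    C ↦ BDA
    D ↦ A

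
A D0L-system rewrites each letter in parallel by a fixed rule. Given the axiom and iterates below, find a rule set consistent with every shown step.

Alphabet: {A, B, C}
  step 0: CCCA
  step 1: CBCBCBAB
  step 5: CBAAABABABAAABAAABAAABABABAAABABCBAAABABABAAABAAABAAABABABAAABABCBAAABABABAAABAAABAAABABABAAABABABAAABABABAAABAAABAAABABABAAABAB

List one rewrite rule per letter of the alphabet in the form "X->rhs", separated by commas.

A->AB, B->AA, C->CB

  step 0 ⇒ step 1: CCCA ⇒ CB·CB·CB·AB
    A ↦ AB
    C ↦ CB
    B ↦ AA  (constrained at step 1)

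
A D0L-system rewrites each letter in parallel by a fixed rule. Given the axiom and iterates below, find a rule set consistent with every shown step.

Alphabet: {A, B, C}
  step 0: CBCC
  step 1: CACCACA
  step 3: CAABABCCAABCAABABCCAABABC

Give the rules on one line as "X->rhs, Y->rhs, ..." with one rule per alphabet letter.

  step 0 ⇒ step 1: CBCC ⇒ CA·C·CA·CA
    B ↦ C
    C ↦ CA
    A ↦ AB  (constrained at step 1)

A->AB, B->C, C->CA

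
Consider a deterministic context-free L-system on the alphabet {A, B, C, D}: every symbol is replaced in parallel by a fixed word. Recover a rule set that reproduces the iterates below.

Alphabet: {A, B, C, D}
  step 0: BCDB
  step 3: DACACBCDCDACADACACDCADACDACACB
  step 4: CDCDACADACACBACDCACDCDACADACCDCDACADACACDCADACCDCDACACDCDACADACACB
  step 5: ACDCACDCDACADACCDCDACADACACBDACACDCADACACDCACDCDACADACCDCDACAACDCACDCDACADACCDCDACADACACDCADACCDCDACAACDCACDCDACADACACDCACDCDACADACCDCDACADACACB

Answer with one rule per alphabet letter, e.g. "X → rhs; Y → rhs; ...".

A->DAC, B->CB, C->A, D->CDC

  step 4 ⇒ step 5: CDCDACADACACBACDCACDCDACADACCDCDACADACACDCADACCDCDACACDCDACADACACB ⇒ A·CDC·A·CDC·DAC·A·DAC·CDC·DAC·A·DAC·A·CB·DAC·A·CDC·A·DAC·A·CDC·A·CDC·DAC·A·DAC·CDC·DAC·A·A·CDC·A·CDC·DAC·A·DAC·CDC·DAC·A·DAC·A·CDC·A·DAC·CDC·DAC·A·A·CDC·A·CDC·DAC·A·DAC·A·CDC·A·CDC·DAC·A·DAC·CDC·DAC·A·DAC·A·CB
    A ↦ DAC
    B ↦ CB
    C ↦ A
    D ↦ CDC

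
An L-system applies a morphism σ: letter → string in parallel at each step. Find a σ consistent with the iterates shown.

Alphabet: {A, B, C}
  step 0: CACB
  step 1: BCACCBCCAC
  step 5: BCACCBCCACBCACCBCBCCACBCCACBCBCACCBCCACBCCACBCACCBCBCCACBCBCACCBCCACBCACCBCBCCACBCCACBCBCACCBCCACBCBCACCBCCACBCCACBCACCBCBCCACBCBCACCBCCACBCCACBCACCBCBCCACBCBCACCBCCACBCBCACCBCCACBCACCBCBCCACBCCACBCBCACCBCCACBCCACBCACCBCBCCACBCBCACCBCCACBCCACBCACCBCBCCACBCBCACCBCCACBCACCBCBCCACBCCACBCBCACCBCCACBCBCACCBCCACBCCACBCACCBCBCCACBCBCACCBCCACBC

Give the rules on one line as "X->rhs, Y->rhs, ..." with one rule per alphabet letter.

  step 0 ⇒ step 1: CACB ⇒ BC·ACC·BC·CAC
    A ↦ ACC
    B ↦ CAC
    C ↦ BC

A->ACC, B->CAC, C->BC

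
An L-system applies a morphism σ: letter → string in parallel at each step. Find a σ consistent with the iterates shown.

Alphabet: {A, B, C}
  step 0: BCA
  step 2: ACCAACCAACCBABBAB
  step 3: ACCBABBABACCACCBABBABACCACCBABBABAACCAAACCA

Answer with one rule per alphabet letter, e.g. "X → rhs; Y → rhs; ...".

A->ACC, B->A, C->BAB

  step 2 ⇒ step 3: ACCAACCAACCBABBAB ⇒ ACC·BAB·BAB·ACC·ACC·BAB·BAB·ACC·ACC·BAB·BAB·A·ACC·A·A·ACC·A
    A ↦ ACC
    B ↦ A
    C ↦ BAB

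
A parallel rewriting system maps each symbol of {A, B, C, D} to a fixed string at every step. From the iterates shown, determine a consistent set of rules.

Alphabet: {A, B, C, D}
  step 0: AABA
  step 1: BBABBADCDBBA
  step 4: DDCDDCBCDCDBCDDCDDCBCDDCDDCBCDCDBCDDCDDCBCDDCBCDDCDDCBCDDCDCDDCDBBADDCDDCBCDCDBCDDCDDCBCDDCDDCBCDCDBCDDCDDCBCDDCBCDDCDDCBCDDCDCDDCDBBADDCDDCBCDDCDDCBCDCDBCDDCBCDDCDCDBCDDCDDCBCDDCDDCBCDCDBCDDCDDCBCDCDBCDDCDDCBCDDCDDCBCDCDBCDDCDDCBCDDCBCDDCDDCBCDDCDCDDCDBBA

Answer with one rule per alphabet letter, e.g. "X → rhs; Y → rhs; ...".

A->BBA, B->DCD, C->BC, D->DDC

  step 0 ⇒ step 1: AABA ⇒ BBA·BBA·DCD·BBA
    A ↦ BBA
    B ↦ DCD
    C ↦ BC  (constrained at step 1)
    D ↦ DDC  (constrained at step 1)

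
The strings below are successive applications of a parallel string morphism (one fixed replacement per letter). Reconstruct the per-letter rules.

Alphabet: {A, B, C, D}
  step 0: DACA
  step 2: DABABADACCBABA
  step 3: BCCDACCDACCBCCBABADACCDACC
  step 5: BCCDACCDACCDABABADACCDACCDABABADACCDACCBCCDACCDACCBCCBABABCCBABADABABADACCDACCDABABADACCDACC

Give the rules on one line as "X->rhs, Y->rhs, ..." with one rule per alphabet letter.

A->CC, B->DA, C->BA, D->B

  step 2 ⇒ step 3: DABABADACCBABA ⇒ B·CC·DA·CC·DA·CC·B·CC·BA·BA·DA·CC·DA·CC
    A ↦ CC
    B ↦ DA
    C ↦ BA
    D ↦ B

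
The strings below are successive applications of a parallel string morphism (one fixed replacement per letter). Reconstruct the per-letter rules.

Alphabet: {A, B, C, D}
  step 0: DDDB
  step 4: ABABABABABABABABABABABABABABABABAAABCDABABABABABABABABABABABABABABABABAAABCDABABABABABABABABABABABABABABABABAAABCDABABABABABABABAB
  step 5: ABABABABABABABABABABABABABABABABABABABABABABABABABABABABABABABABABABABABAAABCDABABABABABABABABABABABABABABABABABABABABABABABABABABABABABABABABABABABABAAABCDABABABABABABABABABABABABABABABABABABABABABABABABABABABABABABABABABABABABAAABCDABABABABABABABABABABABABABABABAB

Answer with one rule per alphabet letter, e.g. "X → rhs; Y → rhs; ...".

A->AB, B->AB, C->AAA, D->BCD

  step 4 ⇒ step 5: ABABABABABABABABABABABABABABABABAAABCDABABABABABABABABABABABABABABABABAAABCDABABABABABABABABABABABABABABABABAAABCDABABABABABABABAB ⇒ AB·AB·AB·AB·AB·AB·AB·AB·AB·AB·AB·AB·AB·AB·AB·AB·AB·AB·AB·AB·AB·AB·AB·AB·AB·AB·AB·AB·AB·AB·AB·AB·AB·AB·AB·AB·AAA·BCD·AB·AB·AB·AB·AB·AB·AB·AB·AB·AB·AB·AB·AB·AB·AB·AB·AB·AB·AB·AB·AB·AB·AB·AB·AB·AB·AB·AB·AB·AB·AB·AB·AB·AB·AB·AB·AAA·BCD·AB·AB·AB·AB·AB·AB·AB·AB·AB·AB·AB·AB·AB·AB·AB·AB·AB·AB·AB·AB·AB·AB·AB·AB·AB·AB·AB·AB·AB·AB·AB·AB·AB·AB·AB·AB·AAA·BCD·AB·AB·AB·AB·AB·AB·AB·AB·AB·AB·AB·AB·AB·AB·AB·AB
    A ↦ AB
    B ↦ AB
    C ↦ AAA
    D ↦ BCD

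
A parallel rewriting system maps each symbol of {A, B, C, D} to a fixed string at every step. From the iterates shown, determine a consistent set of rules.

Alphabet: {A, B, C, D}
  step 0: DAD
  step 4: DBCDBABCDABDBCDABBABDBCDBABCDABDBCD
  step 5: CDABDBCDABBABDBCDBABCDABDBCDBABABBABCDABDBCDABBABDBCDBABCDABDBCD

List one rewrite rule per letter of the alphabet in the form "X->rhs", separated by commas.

A->B, B->AB, C->DB, D->CD

  step 4 ⇒ step 5: DBCDBABCDABDBCDABBABDBCDBABCDABDBCD ⇒ CD·AB·DB·CD·AB·B·AB·DB·CD·B·AB·CD·AB·DB·CD·B·AB·AB·B·AB·CD·AB·DB·CD·AB·B·AB·DB·CD·B·AB·CD·AB·DB·CD
    A ↦ B
    B ↦ AB
    C ↦ DB
    D ↦ CD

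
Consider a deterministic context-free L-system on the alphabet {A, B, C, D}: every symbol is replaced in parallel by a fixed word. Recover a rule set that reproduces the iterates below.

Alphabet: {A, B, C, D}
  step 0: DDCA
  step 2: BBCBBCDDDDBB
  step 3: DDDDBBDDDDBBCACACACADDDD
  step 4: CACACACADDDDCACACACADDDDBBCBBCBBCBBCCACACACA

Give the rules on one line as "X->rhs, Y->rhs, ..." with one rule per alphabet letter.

  step 3 ⇒ step 4: DDDDBBDDDDBBCACACACADDDD ⇒ CA·CA·CA·CA·DD·DD·CA·CA·CA·CA·DD·DD·BB·C·BB·C·BB·C·BB·C·CA·CA·CA·CA
    A ↦ C
    B ↦ DD
    C ↦ BB
    D ↦ CA

A->C, B->DD, C->BB, D->CA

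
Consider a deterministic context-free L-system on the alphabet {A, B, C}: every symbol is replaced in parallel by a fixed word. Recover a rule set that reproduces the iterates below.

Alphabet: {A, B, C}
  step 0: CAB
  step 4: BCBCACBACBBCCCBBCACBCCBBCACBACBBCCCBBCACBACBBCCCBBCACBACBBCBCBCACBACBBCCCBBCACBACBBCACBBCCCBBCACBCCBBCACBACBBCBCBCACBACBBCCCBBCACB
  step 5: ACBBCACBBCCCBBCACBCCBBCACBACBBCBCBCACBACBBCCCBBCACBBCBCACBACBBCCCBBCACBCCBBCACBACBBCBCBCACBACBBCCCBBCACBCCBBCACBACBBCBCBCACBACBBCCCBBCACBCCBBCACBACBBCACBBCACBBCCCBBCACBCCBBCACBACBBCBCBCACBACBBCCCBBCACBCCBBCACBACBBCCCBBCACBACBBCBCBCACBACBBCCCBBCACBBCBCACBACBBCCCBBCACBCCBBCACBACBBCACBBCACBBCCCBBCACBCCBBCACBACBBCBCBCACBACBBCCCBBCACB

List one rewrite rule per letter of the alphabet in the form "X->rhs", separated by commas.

  step 4 ⇒ step 5: BCBCACBACBBCCCBBCACBCCBBCACBACBBCCCBBCACBACBBCCCBBCACBACBBCBCBCACBACBBCCCBBCACBACBBCACBBCCCBBCACBCCBBCACBACBBCBCBCACBACBBCCCBBCACB ⇒ ACB·BC·ACB·BC·CCB·BC·ACB·CCB·BC·ACB·ACB·BC·BC·BC·ACB·ACB·BC·CCB·BC·ACB·BC·BC·ACB·ACB·BC·CCB·BC·ACB·CCB·BC·ACB·ACB·BC·BC·BC·ACB·ACB·BC·CCB·BC·ACB·CCB·BC·ACB·ACB·BC·BC·BC·ACB·ACB·BC·CCB·BC·ACB·CCB·BC·ACB·ACB·BC·ACB·BC·ACB·BC·CCB·BC·ACB·CCB·BC·ACB·ACB·BC·BC·BC·ACB·ACB·BC·CCB·BC·ACB·CCB·BC·ACB·ACB·BC·CCB·BC·ACB·ACB·BC·BC·BC·ACB·ACB·BC·CCB·BC·ACB·BC·BC·ACB·ACB·BC·CCB·BC·ACB·CCB·BC·ACB·ACB·BC·ACB·BC·ACB·BC·CCB·BC·ACB·CCB·BC·ACB·ACB·BC·BC·BC·ACB·ACB·BC·CCB·BC·ACB
    A ↦ CCB
    B ↦ ACB
    C ↦ BC

A->CCB, B->ACB, C->BC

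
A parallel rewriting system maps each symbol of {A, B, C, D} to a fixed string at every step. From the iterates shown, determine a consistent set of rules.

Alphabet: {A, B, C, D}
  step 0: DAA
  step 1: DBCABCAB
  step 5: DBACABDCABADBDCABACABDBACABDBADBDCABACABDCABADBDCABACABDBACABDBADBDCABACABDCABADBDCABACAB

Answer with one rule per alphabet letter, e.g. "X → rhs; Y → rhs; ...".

A->CAB, B->A, C->D, D->DB

  step 0 ⇒ step 1: DAA ⇒ DB·CAB·CAB
    A ↦ CAB
    D ↦ DB
    B ↦ A  (constrained at step 1)
    C ↦ D  (constrained at step 1)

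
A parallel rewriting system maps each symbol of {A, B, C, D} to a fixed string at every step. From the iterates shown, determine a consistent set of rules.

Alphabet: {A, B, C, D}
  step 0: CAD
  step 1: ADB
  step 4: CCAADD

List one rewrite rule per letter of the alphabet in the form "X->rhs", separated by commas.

  step 0 ⇒ step 1: CAD ⇒ A·D·B
    A ↦ D
    C ↦ A
    D ↦ B
    B ↦ CC  (constrained at step 1)

A->D, B->CC, C->A, D->B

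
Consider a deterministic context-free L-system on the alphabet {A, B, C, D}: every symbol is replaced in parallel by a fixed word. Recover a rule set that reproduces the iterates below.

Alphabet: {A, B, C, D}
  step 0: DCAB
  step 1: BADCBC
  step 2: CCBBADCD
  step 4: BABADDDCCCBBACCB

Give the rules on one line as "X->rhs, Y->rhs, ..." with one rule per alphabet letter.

A->CB, B->C, C->D, D->BA

  step 1 ⇒ step 2: BADCBC ⇒ C·CB·BA·D·C·D
    A ↦ CB
    B ↦ C
    C ↦ D
    D ↦ BA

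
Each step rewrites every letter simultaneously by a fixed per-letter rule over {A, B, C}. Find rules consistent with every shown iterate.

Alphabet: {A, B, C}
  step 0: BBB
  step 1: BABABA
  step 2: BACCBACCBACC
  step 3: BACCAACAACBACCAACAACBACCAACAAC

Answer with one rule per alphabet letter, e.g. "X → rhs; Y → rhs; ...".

A->CC, B->BA, C->AAC

  step 2 ⇒ step 3: BACCBACCBACC ⇒ BA·CC·AAC·AAC·BA·CC·AAC·AAC·BA·CC·AAC·AAC
    A ↦ CC
    B ↦ BA
    C ↦ AAC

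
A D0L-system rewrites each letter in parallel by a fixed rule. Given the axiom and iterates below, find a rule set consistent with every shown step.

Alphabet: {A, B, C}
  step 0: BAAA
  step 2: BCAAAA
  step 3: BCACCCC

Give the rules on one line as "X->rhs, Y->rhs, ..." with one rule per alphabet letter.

A->C, B->BC, C->A

  step 2 ⇒ step 3: BCAAAA ⇒ BC·A·C·C·C·C
    A ↦ C
    B ↦ BC
    C ↦ A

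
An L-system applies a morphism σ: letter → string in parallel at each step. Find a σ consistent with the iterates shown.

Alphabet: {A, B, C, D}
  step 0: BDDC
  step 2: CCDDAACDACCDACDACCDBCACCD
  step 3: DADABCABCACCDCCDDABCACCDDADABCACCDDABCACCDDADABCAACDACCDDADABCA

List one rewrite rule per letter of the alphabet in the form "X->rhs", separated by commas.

A->CCD, B->AC, C->DA, D->BCA

  step 2 ⇒ step 3: CCDDAACDACCDACDACCDBCACCD ⇒ DA·DA·BCA·BCA·CCD·CCD·DA·BCA·CCD·DA·DA·BCA·CCD·DA·BCA·CCD·DA·DA·BCA·AC·DA·CCD·DA·DA·BCA
    A ↦ CCD
    B ↦ AC
    C ↦ DA
    D ↦ BCA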